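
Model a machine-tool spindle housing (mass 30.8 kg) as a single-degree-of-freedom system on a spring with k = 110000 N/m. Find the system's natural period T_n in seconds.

ω_n = √(k/m) = √(110000/30.8) = √3571 = 59.76 rad/s.
T_n = 2π/ω_n = 6.283/59.76 = 0.1051 s.

0.105 s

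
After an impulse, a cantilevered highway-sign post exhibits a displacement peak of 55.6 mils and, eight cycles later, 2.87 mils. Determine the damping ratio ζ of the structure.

0.0589

Logarithmic decrement δ = (1/n)·ln(x₀/x_n) = (1/8)·ln(55.6/2.87) = (1/8)·ln(19.37) = 0.3705.
ζ = δ/√(4π² + δ²) = 0.3705/√(39.48 + 0.137) = 0.3705/6.294 = 0.05886.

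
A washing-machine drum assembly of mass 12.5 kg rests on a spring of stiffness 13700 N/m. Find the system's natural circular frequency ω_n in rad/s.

ω_n = √(k/m) = √(13700/12.5) = √1096 = 33.11 rad/s.

33.1 rad/s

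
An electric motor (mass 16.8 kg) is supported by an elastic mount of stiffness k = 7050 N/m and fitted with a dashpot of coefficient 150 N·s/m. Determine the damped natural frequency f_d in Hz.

ω_n = √(k/m) = √(7050/16.8) = 20.49 rad/s.
Critical damping c_c = 2√(k·m) = 2√(7050 × 16.8) = 688.3 N·s/m, so ζ = c/c_c = 150/688.3 = 0.2179.
ω_d = ω_n√(1 − ζ²) = 20.49 × √(1 − 0.0475) = 19.99 rad/s.
f_d = ω_d/(2π) = 3.182 Hz.

3.18 Hz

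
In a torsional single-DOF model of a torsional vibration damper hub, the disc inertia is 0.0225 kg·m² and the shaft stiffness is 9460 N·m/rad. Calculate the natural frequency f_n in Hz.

103 Hz

ω_n = √(k_t/J) = √(9460/0.0225) = √420400 = 648.4 rad/s.
f_n = ω_n/(2π) = 648.4/6.283 = 103.2 Hz.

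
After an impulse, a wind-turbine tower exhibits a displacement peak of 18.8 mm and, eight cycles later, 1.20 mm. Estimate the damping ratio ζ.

0.0547

Logarithmic decrement δ = (1/n)·ln(x₀/x_n) = (1/8)·ln(18.8/1.20) = (1/8)·ln(15.67) = 0.3439.
ζ = δ/√(4π² + δ²) = 0.3439/√(39.48 + 0.118) = 0.3439/6.293 = 0.05466.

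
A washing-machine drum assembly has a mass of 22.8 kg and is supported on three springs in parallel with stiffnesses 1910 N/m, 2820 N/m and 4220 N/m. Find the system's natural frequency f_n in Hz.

3.15 Hz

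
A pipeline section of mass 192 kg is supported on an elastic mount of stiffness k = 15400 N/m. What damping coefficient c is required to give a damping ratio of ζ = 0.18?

619 N·s/m

c_c = 2√(k·m) = 2√(15400 × 192) = 3439 N·s/m.
c = ζ·c_c = 0.18 × 3439 = 619.0 N·s/m.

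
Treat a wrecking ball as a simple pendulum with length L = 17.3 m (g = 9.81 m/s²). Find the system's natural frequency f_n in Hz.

For a simple pendulum ω_n = √(g/L) = √(9.81/17.3) = √0.5671 = 0.7530 rad/s.
f_n = ω_n/(2π) = 0.7530/6.283 = 0.1198 Hz.

0.120 Hz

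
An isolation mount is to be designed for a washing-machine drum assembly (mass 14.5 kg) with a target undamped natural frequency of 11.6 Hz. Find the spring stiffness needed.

ω_n = 2πf_n = 2π × 11.6 = 72.88 rad/s.
k = m·ω_n² = 14.5 × 72.88² = 14.5 × 5312 = 77030 N/m.

77000 N/m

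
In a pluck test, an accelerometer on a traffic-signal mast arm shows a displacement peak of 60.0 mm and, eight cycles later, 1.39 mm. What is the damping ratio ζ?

0.0747

Logarithmic decrement δ = (1/n)·ln(x₀/x_n) = (1/8)·ln(60.0/1.39) = (1/8)·ln(43.17) = 0.4706.
ζ = δ/√(4π² + δ²) = 0.4706/√(39.48 + 0.221) = 0.4706/6.301 = 0.07469.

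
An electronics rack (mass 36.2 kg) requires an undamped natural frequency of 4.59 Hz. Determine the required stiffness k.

ω_n = 2πf_n = 2π × 4.59 = 28.84 rad/s.
k = m·ω_n² = 36.2 × 28.84² = 36.2 × 831.7 = 30110 N/m.

30100 N/m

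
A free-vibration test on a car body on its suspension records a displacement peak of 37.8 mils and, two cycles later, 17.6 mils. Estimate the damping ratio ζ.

0.0607

Logarithmic decrement δ = (1/n)·ln(x₀/x_n) = (1/2)·ln(37.8/17.6) = (1/2)·ln(2.148) = 0.3822.
ζ = δ/√(4π² + δ²) = 0.3822/√(39.48 + 0.146) = 0.3822/6.295 = 0.06072.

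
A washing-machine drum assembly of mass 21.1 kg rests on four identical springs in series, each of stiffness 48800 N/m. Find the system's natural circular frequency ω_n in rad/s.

Series springs: 1/k_eq = 4/48800, so k_eq = 48800/4 = 12200 N/m.
ω_n = √(k_eq/m) = √(12200/21.1) = √578.2 = 24.05 rad/s.

24.0 rad/s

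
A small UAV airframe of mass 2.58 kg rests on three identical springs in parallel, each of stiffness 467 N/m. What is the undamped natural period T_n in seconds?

Parallel springs add: k_eq = 3 × 467 = 1401 N/m.
ω_n = √(k_eq/m) = √(1401/2.58) = √543.0 = 23.30 rad/s.
T_n = 2π/ω_n = 6.283/23.30 = 0.2696 s.

0.270 s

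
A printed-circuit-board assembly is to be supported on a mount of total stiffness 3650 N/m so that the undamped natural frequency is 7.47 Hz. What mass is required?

ω_n = 2πf_n = 2π × 7.47 = 46.94 rad/s.
m = k/ω_n² = 3650/46.94² = 3650/2203 = 1.657 kg.

1.66 kg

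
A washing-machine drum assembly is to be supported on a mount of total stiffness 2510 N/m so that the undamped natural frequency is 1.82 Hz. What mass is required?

19.2 kg

ω_n = 2πf_n = 2π × 1.82 = 11.44 rad/s.
m = k/ω_n² = 2510/11.44² = 2510/130.8 = 19.19 kg.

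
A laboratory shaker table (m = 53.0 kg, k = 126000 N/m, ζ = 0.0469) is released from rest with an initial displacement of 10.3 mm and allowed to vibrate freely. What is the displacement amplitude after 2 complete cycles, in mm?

Logarithmic decrement δ = 2πζ/√(1 − ζ²) = 2π × 0.04690/√(1 − 0.00220) = 0.2950.
After n cycles, x_n/x₀ = e^(−nδ), so x_2 = 10.3 × e^(−2 × 0.2950) = 10.3 × 0.5543 = 5.710 mm.

5.71 mm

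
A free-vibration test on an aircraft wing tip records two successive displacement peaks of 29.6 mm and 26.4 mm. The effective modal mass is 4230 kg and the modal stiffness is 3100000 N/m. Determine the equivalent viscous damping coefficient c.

4170 N·s/m

Logarithmic decrement δ = (1/n)·ln(x₀/x_n) = (1/1)·ln(29.6/26.4) = (1/1)·ln(1.121) = 0.1144.
ζ = δ/√(4π² + δ²) = 0.1144/√(39.48 + 0.0131) = 0.1144/6.284 = 0.01821.
c = ζ · 2√(km) = 0.01821 × 2√(3100000 × 4230) = 0.01821 × 229000 = 4170 N·s/m.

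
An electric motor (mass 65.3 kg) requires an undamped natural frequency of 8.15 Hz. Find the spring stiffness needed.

171000 N/m

ω_n = 2πf_n = 2π × 8.15 = 51.21 rad/s.
k = m·ω_n² = 65.3 × 51.21² = 65.3 × 2622 = 171200 N/m.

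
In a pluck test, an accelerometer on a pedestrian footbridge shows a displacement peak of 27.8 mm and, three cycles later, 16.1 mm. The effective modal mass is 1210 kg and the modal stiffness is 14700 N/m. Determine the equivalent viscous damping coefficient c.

244 N·s/m

Logarithmic decrement δ = (1/n)·ln(x₀/x_n) = (1/3)·ln(27.8/16.1) = (1/3)·ln(1.727) = 0.1821.
ζ = δ/√(4π² + δ²) = 0.1821/√(39.48 + 0.0332) = 0.1821/6.286 = 0.02897.
c = ζ · 2√(km) = 0.02897 × 2√(14700 × 1210) = 0.02897 × 8435 = 244.3 N·s/m.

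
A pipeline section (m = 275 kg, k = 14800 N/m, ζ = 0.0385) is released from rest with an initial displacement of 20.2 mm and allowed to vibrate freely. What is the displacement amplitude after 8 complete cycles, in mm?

2.91 mm

Logarithmic decrement δ = 2πζ/√(1 − ζ²) = 2π × 0.03850/√(1 − 0.00148) = 0.2421.
After n cycles, x_n/x₀ = e^(−nδ), so x_8 = 20.2 × e^(−8 × 0.2421) = 20.2 × 0.1442 = 2.913 mm.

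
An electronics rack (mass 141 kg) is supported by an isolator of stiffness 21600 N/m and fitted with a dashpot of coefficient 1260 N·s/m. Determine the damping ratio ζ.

ω_n = √(k/m) = √(21600/141) = 12.38 rad/s.
Critical damping c_c = 2√(k·m) = 2√(21600 × 141) = 3490 N·s/m, so ζ = c/c_c = 1260/3490 = 0.3610.

0.361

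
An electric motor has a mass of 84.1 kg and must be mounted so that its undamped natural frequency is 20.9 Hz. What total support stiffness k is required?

1450000 N/m

ω_n = 2πf_n = 2π × 20.9 = 131.3 rad/s.
k = m·ω_n² = 84.1 × 131.3² = 84.1 × 17240 = 1450000 N/m.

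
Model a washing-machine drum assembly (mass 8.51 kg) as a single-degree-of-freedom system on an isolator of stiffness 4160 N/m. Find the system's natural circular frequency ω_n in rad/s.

ω_n = √(k/m) = √(4160/8.51) = √488.8 = 22.11 rad/s.

22.1 rad/s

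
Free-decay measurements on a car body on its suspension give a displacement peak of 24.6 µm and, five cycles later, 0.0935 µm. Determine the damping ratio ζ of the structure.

0.175

Logarithmic decrement δ = (1/n)·ln(x₀/x_n) = (1/5)·ln(24.6/0.0935) = (1/5)·ln(263.1) = 1.115.
ζ = δ/√(4π² + δ²) = 1.115/√(39.48 + 1.24) = 1.115/6.381 = 0.1747.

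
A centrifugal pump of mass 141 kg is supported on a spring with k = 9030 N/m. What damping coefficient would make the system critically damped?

c_c = 2√(k·m) = 2√(9030 × 141) = 2 × 1128 = 2257 N·s/m.

2260 N·s/m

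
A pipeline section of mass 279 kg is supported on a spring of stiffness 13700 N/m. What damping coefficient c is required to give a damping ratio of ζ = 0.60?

c_c = 2√(k·m) = 2√(13700 × 279) = 3910 N·s/m.
c = ζ·c_c = 0.60 × 3910 = 2346 N·s/m.

2350 N·s/m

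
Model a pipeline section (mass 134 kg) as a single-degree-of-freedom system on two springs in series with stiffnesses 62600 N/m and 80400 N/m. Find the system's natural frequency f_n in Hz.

2.58 Hz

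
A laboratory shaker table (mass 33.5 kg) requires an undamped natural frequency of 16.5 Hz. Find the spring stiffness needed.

360000 N/m

ω_n = 2πf_n = 2π × 16.5 = 103.7 rad/s.
k = m·ω_n² = 33.5 × 103.7² = 33.5 × 10750 = 360100 N/m.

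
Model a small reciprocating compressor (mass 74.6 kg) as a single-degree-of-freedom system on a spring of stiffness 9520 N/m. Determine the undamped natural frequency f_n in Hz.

ω_n = √(k/m) = √(9520/74.6) = √127.6 = 11.30 rad/s.
f_n = ω_n/(2π) = 11.30/6.283 = 1.798 Hz.

1.80 Hz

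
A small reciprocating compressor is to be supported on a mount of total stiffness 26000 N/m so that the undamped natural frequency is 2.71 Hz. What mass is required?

ω_n = 2πf_n = 2π × 2.71 = 17.03 rad/s.
m = k/ω_n² = 26000/17.03² = 26000/289.9 = 89.68 kg.

89.7 kg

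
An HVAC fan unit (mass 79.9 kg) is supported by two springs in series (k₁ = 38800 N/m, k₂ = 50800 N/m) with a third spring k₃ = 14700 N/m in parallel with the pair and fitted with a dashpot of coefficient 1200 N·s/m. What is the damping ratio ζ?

0.350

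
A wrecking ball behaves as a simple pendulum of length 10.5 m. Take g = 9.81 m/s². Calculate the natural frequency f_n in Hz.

For a simple pendulum ω_n = √(g/L) = √(9.81/10.5) = √0.9343 = 0.9666 rad/s.
f_n = ω_n/(2π) = 0.9666/6.283 = 0.1538 Hz.

0.154 Hz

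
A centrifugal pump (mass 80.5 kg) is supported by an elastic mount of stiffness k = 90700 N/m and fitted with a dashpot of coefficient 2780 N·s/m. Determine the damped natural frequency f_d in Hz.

ω_n = √(k/m) = √(90700/80.5) = 33.57 rad/s.
Critical damping c_c = 2√(k·m) = 2√(90700 × 80.5) = 5404 N·s/m, so ζ = c/c_c = 2780/5404 = 0.5144.
ω_d = ω_n√(1 − ζ²) = 33.57 × √(1 − 0.265) = 28.78 rad/s.
f_d = ω_d/(2π) = 4.581 Hz.

4.58 Hz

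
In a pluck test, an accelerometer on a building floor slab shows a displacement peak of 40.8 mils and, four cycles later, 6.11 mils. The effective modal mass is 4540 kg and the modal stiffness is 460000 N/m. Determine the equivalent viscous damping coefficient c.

Logarithmic decrement δ = (1/n)·ln(x₀/x_n) = (1/4)·ln(40.8/6.11) = (1/4)·ln(6.678) = 0.4747.
ζ = δ/√(4π² + δ²) = 0.4747/√(39.48 + 0.225) = 0.4747/6.301 = 0.07533.
c = ζ · 2√(km) = 0.07533 × 2√(460000 × 4540) = 0.07533 × 91400 = 6885 N·s/m.

6890 N·s/m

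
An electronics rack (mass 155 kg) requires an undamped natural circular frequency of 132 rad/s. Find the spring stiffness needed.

k = m·ω_n² = 155 × 132.0² = 155 × 17420 = 2701000 N/m.

2700000 N/m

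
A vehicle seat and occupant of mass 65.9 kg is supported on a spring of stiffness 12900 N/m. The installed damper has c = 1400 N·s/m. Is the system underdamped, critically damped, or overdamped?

c_c = 2√(k·m) = 1844 N·s/m; ζ = c/c_c = 1400/1844 = 0.759.
Since ζ < 1 the system is underdamped.

underdamped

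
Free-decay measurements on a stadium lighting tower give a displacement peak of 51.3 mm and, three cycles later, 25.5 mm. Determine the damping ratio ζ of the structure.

0.0371

Logarithmic decrement δ = (1/n)·ln(x₀/x_n) = (1/3)·ln(51.3/25.5) = (1/3)·ln(2.012) = 0.2330.
ζ = δ/√(4π² + δ²) = 0.2330/√(39.48 + 0.0543) = 0.2330/6.288 = 0.03706.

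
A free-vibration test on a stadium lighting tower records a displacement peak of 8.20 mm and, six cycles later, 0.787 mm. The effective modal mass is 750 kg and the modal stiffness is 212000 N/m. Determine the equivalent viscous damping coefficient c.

1560 N·s/m

Logarithmic decrement δ = (1/n)·ln(x₀/x_n) = (1/6)·ln(8.20/0.787) = (1/6)·ln(10.42) = 0.3906.
ζ = δ/√(4π² + δ²) = 0.3906/√(39.48 + 0.153) = 0.3906/6.295 = 0.06205.
c = ζ · 2√(km) = 0.06205 × 2√(212000 × 750) = 0.06205 × 25220 = 1565 N·s/m.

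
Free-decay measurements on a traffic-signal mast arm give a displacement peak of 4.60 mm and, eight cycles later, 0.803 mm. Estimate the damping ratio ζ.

0.0347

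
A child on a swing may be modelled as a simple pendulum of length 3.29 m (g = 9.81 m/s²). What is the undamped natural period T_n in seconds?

3.64 s

For a simple pendulum ω_n = √(g/L) = √(9.81/3.29) = √2.982 = 1.727 rad/s.
T_n = 2π/ω_n = 6.283/1.727 = 3.639 s.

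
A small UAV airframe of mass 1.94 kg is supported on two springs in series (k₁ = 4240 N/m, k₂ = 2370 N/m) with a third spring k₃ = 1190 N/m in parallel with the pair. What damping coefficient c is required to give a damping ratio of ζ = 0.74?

Series pair: k_s = k₁k₂/(k₁+k₂) = (4240)(2370)/(4240 + 2370) = 1520 N/m. In parallel with k₃: k_eq = 1520 + 1190 = 2710 N/m.
c_c = 2√(k_eq·m) = 2√(2710 × 1.94) = 145.0 N·s/m.
c = ζ·c_c = 0.74 × 145.0 = 107.3 N·s/m.

107 N·s/m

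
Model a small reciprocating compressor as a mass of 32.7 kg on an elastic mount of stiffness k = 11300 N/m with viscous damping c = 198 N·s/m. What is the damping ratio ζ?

ω_n = √(k/m) = √(11300/32.7) = 18.59 rad/s.
Critical damping c_c = 2√(k·m) = 2√(11300 × 32.7) = 1216 N·s/m, so ζ = c/c_c = 198/1216 = 0.1629.

0.163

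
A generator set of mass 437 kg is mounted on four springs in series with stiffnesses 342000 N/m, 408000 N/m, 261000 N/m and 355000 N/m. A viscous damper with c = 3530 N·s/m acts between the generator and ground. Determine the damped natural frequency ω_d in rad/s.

Series springs: 1/k_eq = 1/342000 + 1/408000 + 1/261000 + 1/355000 = 1.202×10^-5, so k_eq = 83170 N/m.
ω_n = √(k_eq/m) = √(83170/437) = 13.80 rad/s.
Critical damping c_c = 2√(k_eq·m) = 2√(83170 × 437) = 12060 N·s/m, so ζ = c/c_c = 3530/12060 = 0.2928.
ω_d = ω_n√(1 − ζ²) = 13.80 × √(1 − 0.0857) = 13.19 rad/s.

13.2 rad/s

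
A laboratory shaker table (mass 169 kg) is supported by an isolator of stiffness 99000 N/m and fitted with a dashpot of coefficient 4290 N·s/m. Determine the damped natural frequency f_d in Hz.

ω_n = √(k/m) = √(99000/169) = 24.20 rad/s.
Critical damping c_c = 2√(k·m) = 2√(99000 × 169) = 8181 N·s/m, so ζ = c/c_c = 4290/8181 = 0.5244.
ω_d = ω_n√(1 − ζ²) = 24.20 × √(1 − 0.275) = 20.61 rad/s.
f_d = ω_d/(2π) = 3.280 Hz.

3.28 Hz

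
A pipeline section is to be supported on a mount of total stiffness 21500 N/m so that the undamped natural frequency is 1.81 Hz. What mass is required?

166 kg

ω_n = 2πf_n = 2π × 1.81 = 11.37 rad/s.
m = k/ω_n² = 21500/11.37² = 21500/129.3 = 166.2 kg.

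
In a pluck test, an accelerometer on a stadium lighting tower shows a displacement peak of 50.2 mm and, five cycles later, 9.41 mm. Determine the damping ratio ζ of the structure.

0.0532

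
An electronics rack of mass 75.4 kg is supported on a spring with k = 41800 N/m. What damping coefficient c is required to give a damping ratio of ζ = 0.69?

c_c = 2√(k·m) = 2√(41800 × 75.4) = 3551 N·s/m.
c = ζ·c_c = 0.69 × 3551 = 2450 N·s/m.

2450 N·s/m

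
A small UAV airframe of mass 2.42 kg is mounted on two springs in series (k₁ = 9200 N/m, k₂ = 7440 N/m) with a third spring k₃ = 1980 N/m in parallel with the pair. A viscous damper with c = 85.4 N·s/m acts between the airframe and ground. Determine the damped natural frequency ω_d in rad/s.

Series pair: k_s = k₁k₂/(k₁+k₂) = (9200)(7440)/(9200 + 7440) = 4113 N/m. In parallel with k₃: k_eq = 4113 + 1980 = 6093 N/m.
ω_n = √(k_eq/m) = √(6093/2.42) = 50.18 rad/s.
Critical damping c_c = 2√(k_eq·m) = 2√(6093 × 2.42) = 242.9 N·s/m, so ζ = c/c_c = 85.4/242.9 = 0.3516.
ω_d = ω_n√(1 − ζ²) = 50.18 × √(1 − 0.124) = 46.97 rad/s.

47.0 rad/s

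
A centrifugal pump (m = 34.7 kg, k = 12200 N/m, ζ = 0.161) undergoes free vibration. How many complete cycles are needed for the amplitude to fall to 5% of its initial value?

Logarithmic decrement δ = 2πζ/√(1 − ζ²) = 2π × 0.1610/√(1 − 0.0259) = 1.025.
x_n/x₀ = e^(−nδ) ≤ 0.05; take ln: n ≥ ln(1/0.05)/δ = 2.996/1.025 = 2.923.
So 3 complete cycles are required.

3 cycles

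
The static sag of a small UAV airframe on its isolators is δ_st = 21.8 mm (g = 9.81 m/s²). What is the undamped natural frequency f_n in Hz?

3.38 Hz

ω_n = √(g/δ_st) = √(9.81/0.0218) = √450.0 = 21.21 rad/s.
f_n = ω_n/(2π) = 21.21/6.283 = 3.376 Hz.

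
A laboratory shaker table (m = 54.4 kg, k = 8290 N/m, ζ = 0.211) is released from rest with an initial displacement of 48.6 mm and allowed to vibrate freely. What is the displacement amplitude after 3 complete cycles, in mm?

0.831 mm

Logarithmic decrement δ = 2πζ/√(1 − ζ²) = 2π × 0.2110/√(1 − 0.0445) = 1.356.
After n cycles, x_n/x₀ = e^(−nδ), so x_3 = 48.6 × e^(−3 × 1.356) = 48.6 × 0.01710 = 0.8309 mm.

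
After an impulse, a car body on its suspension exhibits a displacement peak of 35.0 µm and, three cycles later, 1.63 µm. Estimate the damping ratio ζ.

Logarithmic decrement δ = (1/n)·ln(x₀/x_n) = (1/3)·ln(35.0/1.63) = (1/3)·ln(21.47) = 1.022.
ζ = δ/√(4π² + δ²) = 1.022/√(39.48 + 1.05) = 1.022/6.366 = 0.1606.

0.161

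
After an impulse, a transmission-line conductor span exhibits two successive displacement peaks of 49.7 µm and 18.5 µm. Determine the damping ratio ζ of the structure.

0.155

Logarithmic decrement δ = (1/n)·ln(x₀/x_n) = (1/1)·ln(49.7/18.5) = (1/1)·ln(2.686) = 0.9882.
ζ = δ/√(4π² + δ²) = 0.9882/√(39.48 + 0.977) = 0.9882/6.360 = 0.1554.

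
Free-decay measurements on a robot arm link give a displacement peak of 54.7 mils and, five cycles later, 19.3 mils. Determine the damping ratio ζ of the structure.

0.0331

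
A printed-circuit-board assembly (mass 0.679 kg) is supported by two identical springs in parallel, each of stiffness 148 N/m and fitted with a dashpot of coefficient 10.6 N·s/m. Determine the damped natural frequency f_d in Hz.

Parallel springs add: k_eq = 2 × 148 = 296.0 N/m.
ω_n = √(k_eq/m) = √(296.0/0.679) = 20.88 rad/s.
Critical damping c_c = 2√(k_eq·m) = 2√(296.0 × 0.679) = 28.35 N·s/m, so ζ = c/c_c = 10.6/28.35 = 0.3738.
ω_d = ω_n√(1 − ζ²) = 20.88 × √(1 − 0.140) = 19.37 rad/s.
f_d = ω_d/(2π) = 3.082 Hz.

3.08 Hz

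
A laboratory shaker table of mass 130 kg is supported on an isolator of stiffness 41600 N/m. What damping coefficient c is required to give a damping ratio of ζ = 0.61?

c_c = 2√(k·m) = 2√(41600 × 130) = 4651 N·s/m.
c = ζ·c_c = 0.61 × 4651 = 2837 N·s/m.

2840 N·s/m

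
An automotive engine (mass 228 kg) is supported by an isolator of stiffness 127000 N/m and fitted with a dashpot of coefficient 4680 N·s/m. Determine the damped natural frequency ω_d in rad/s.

ω_n = √(k/m) = √(127000/228) = 23.60 rad/s.
Critical damping c_c = 2√(k·m) = 2√(127000 × 228) = 10760 N·s/m, so ζ = c/c_c = 4680/10760 = 0.4349.
ω_d = ω_n√(1 − ζ²) = 23.60 × √(1 − 0.189) = 21.25 rad/s.

21.3 rad/s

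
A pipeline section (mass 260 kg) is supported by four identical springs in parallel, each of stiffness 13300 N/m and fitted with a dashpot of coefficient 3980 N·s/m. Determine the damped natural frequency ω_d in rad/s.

Parallel springs add: k_eq = 4 × 13300 = 53200 N/m.
ω_n = √(k_eq/m) = √(53200/260) = 14.30 rad/s.
Critical damping c_c = 2√(k_eq·m) = 2√(53200 × 260) = 7438 N·s/m, so ζ = c/c_c = 3980/7438 = 0.5351.
ω_d = ω_n√(1 − ζ²) = 14.30 × √(1 − 0.286) = 12.08 rad/s.

12.1 rad/s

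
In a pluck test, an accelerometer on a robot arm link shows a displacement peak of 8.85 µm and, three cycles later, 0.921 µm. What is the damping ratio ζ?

Logarithmic decrement δ = (1/n)·ln(x₀/x_n) = (1/3)·ln(8.85/0.921) = (1/3)·ln(9.609) = 0.7542.
ζ = δ/√(4π² + δ²) = 0.7542/√(39.48 + 0.569) = 0.7542/6.328 = 0.1192.

0.119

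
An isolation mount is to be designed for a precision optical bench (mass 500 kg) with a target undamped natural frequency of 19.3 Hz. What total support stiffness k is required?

ω_n = 2πf_n = 2π × 19.3 = 121.3 rad/s.
k = m·ω_n² = 500 × 121.3² = 500 × 14710 = 7353000 N/m.

7350000 N/m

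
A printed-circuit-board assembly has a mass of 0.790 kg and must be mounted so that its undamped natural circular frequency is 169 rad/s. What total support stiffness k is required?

k = m·ω_n² = 0.790 × 169.0² = 0.790 × 28560 = 22560 N/m.

22600 N/m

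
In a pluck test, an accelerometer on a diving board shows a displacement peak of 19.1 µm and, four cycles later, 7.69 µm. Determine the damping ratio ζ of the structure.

0.0362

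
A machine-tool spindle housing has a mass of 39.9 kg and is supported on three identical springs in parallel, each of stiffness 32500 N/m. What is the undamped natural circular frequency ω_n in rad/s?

49.4 rad/s

Parallel springs add: k_eq = 3 × 32500 = 97500 N/m.
ω_n = √(k_eq/m) = √(97500/39.9) = √2444 = 49.43 rad/s.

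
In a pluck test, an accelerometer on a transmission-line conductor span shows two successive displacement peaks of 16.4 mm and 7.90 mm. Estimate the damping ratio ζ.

0.115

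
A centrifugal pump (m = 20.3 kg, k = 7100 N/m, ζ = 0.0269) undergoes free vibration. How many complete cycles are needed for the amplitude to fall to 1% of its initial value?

28 cycles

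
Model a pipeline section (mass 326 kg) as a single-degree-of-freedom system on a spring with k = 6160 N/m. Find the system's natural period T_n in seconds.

1.45 s

ω_n = √(k/m) = √(6160/326) = √18.90 = 4.347 rad/s.
T_n = 2π/ω_n = 6.283/4.347 = 1.445 s.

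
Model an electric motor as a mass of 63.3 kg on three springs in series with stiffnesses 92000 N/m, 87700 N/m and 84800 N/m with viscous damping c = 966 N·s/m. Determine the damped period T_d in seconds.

0.312 s

Series springs: 1/k_eq = 1/92000 + 1/87700 + 1/84800 = 3.406×10^-5, so k_eq = 29360 N/m.
ω_n = √(k_eq/m) = √(29360/63.3) = 21.54 rad/s.
Critical damping c_c = 2√(k_eq·m) = 2√(29360 × 63.3) = 2726 N·s/m, so ζ = c/c_c = 966/2726 = 0.3543.
ω_d = ω_n√(1 − ζ²) = 21.54 × √(1 − 0.126) = 20.14 rad/s.
T_d = 2π/ω_d = 0.3120 s.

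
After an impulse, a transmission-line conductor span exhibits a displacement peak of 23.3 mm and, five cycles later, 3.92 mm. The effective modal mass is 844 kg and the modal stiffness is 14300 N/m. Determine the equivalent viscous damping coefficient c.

394 N·s/m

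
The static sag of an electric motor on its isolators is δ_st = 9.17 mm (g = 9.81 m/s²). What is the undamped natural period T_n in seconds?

0.192 s

ω_n = √(g/δ_st) = √(9.81/0.00917) = √1070 = 32.71 rad/s.
T_n = 2π/ω_n = 6.283/32.71 = 0.1921 s.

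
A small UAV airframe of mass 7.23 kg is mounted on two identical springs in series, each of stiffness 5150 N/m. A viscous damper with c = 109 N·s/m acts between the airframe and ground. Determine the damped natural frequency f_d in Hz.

Series springs: 1/k_eq = 2/5150, so k_eq = 5150/2 = 2575 N/m.
ω_n = √(k_eq/m) = √(2575/7.23) = 18.87 rad/s.
Critical damping c_c = 2√(k_eq·m) = 2√(2575 × 7.23) = 272.9 N·s/m, so ζ = c/c_c = 109/272.9 = 0.3994.
ω_d = ω_n√(1 − ζ²) = 18.87 × √(1 − 0.160) = 17.30 rad/s.
f_d = ω_d/(2π) = 2.754 Hz.

2.75 Hz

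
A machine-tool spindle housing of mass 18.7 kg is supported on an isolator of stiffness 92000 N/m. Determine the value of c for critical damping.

2620 N·s/m

c_c = 2√(k·m) = 2√(92000 × 18.7) = 2 × 1312 = 2623 N·s/m.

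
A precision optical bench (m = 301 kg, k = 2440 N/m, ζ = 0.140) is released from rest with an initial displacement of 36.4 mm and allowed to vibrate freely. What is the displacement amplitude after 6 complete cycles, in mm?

0.176 mm

Logarithmic decrement δ = 2πζ/√(1 − ζ²) = 2π × 0.1400/√(1 − 0.0196) = 0.8884.
After n cycles, x_n/x₀ = e^(−nδ), so x_6 = 36.4 × e^(−6 × 0.8884) = 36.4 × 0.004842 = 0.1763 mm.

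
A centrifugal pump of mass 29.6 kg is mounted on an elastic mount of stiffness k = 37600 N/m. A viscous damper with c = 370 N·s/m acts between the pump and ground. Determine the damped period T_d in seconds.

0.179 s

ω_n = √(k/m) = √(37600/29.6) = 35.64 rad/s.
Critical damping c_c = 2√(k·m) = 2√(37600 × 29.6) = 2110 N·s/m, so ζ = c/c_c = 370/2110 = 0.1754.
ω_d = ω_n√(1 − ζ²) = 35.64 × √(1 − 0.0308) = 35.09 rad/s.
T_d = 2π/ω_d = 0.1791 s.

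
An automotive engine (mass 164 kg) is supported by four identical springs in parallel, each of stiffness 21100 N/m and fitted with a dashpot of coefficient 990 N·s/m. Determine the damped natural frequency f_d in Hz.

Parallel springs add: k_eq = 4 × 21100 = 84400 N/m.
ω_n = √(k_eq/m) = √(84400/164) = 22.69 rad/s.
Critical damping c_c = 2√(k_eq·m) = 2√(84400 × 164) = 7441 N·s/m, so ζ = c/c_c = 990/7441 = 0.1330.
ω_d = ω_n√(1 − ζ²) = 22.69 × √(1 − 0.0177) = 22.48 rad/s.
f_d = ω_d/(2π) = 3.578 Hz.

3.58 Hz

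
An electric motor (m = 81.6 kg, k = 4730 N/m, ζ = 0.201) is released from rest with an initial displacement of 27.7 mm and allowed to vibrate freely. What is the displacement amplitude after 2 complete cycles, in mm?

2.10 mm

Logarithmic decrement δ = 2πζ/√(1 − ζ²) = 2π × 0.2010/√(1 − 0.0404) = 1.289.
After n cycles, x_n/x₀ = e^(−nδ), so x_2 = 27.7 × e^(−2 × 1.289) = 27.7 × 0.07589 = 2.102 mm.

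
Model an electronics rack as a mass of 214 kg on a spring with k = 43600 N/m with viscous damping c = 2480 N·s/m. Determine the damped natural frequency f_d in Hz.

ω_n = √(k/m) = √(43600/214) = 14.27 rad/s.
Critical damping c_c = 2√(k·m) = 2√(43600 × 214) = 6109 N·s/m, so ζ = c/c_c = 2480/6109 = 0.4059.
ω_d = ω_n√(1 − ζ²) = 14.27 × √(1 − 0.165) = 13.04 rad/s.
f_d = ω_d/(2π) = 2.076 Hz.

2.08 Hz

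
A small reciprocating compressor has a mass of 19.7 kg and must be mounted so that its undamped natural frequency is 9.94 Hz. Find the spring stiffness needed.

76800 N/m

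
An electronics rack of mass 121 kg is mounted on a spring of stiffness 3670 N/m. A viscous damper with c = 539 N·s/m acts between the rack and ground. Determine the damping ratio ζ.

ω_n = √(k/m) = √(3670/121) = 5.507 rad/s.
Critical damping c_c = 2√(k·m) = 2√(3670 × 121) = 1333 N·s/m, so ζ = c/c_c = 539/1333 = 0.4044.

0.404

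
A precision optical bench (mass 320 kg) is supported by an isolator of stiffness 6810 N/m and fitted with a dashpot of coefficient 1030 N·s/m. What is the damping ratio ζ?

ω_n = √(k/m) = √(6810/320) = 4.613 rad/s.
Critical damping c_c = 2√(k·m) = 2√(6810 × 320) = 2952 N·s/m, so ζ = c/c_c = 1030/2952 = 0.3489.

0.349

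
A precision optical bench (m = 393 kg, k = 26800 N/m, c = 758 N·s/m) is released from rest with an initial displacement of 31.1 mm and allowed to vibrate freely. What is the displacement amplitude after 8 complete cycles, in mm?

0.0843 mm

ζ = c/(2√(km)) = 758/(2√(26800 × 393)) = 758/6491 = 0.1168.
Logarithmic decrement δ = 2πζ/√(1 − ζ²) = 2π × 0.1168/√(1 − 0.0136) = 0.7388.
After n cycles, x_n/x₀ = e^(−nδ), so x_8 = 31.1 × e^(−8 × 0.7388) = 31.1 × 0.002711 = 0.08430 mm.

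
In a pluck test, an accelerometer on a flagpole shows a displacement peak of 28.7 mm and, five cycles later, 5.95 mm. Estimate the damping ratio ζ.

Logarithmic decrement δ = (1/n)·ln(x₀/x_n) = (1/5)·ln(28.7/5.95) = (1/5)·ln(4.824) = 0.3147.
ζ = δ/√(4π² + δ²) = 0.3147/√(39.48 + 0.0990) = 0.3147/6.291 = 0.05002.

0.0500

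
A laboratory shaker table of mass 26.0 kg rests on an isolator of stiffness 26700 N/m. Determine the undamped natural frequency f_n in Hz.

5.10 Hz

ω_n = √(k/m) = √(26700/26.0) = √1027 = 32.05 rad/s.
f_n = ω_n/(2π) = 32.05/6.283 = 5.100 Hz.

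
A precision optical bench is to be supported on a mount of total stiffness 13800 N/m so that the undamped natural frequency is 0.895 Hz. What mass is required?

436 kg

ω_n = 2πf_n = 2π × 0.895 = 5.623 rad/s.
m = k/ω_n² = 13800/5.623² = 13800/31.62 = 436.4 kg.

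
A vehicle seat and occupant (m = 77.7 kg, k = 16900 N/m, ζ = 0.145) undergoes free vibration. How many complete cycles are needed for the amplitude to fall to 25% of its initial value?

2 cycles

Logarithmic decrement δ = 2πζ/√(1 − ζ²) = 2π × 0.1450/√(1 − 0.0210) = 0.9208.
x_n/x₀ = e^(−nδ) ≤ 0.25; take ln: n ≥ ln(1/0.25)/δ = 1.386/0.9208 = 1.506.
So 2 complete cycles are required.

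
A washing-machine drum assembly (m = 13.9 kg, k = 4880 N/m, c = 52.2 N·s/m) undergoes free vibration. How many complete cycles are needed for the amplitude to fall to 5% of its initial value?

ζ = c/(2√(km)) = 52.2/(2√(4880 × 13.9)) = 52.2/520.9 = 0.1002.
Logarithmic decrement δ = 2πζ/√(1 − ζ²) = 2π × 0.1002/√(1 − 0.0100) = 0.6328.
x_n/x₀ = e^(−nδ) ≤ 0.05; take ln: n ≥ ln(1/0.05)/δ = 2.996/0.6328 = 4.734.
So 5 complete cycles are required.

5 cycles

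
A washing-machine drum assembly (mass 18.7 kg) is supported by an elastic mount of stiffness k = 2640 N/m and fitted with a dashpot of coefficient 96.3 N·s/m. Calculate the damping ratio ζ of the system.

ω_n = √(k/m) = √(2640/18.7) = 11.88 rad/s.
Critical damping c_c = 2√(k·m) = 2√(2640 × 18.7) = 444.4 N·s/m, so ζ = c/c_c = 96.3/444.4 = 0.2167.

0.217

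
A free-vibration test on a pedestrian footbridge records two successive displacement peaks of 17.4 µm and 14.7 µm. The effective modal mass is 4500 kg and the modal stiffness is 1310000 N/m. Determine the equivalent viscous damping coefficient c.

4120 N·s/m

Logarithmic decrement δ = (1/n)·ln(x₀/x_n) = (1/1)·ln(17.4/14.7) = (1/1)·ln(1.184) = 0.1686.
ζ = δ/√(4π² + δ²) = 0.1686/√(39.48 + 0.0284) = 0.1686/6.285 = 0.02683.
c = ζ · 2√(km) = 0.02683 × 2√(1310000 × 4500) = 0.02683 × 153600 = 4120 N·s/m.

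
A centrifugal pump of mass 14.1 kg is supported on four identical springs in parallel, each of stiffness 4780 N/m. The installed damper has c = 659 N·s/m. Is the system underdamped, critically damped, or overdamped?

Parallel springs add: k_eq = 4 × 4780 = 19120 N/m.
c_c = 2√(k_eq·m) = 1038 N·s/m; ζ = c/c_c = 659/1038 = 0.635.
Since ζ < 1 the system is underdamped.

underdamped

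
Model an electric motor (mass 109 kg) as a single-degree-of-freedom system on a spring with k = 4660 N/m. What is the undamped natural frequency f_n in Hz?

ω_n = √(k/m) = √(4660/109) = √42.75 = 6.539 rad/s.
f_n = ω_n/(2π) = 6.539/6.283 = 1.041 Hz.

1.04 Hz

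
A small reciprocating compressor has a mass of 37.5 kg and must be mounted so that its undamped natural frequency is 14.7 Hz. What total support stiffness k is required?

ω_n = 2πf_n = 2π × 14.7 = 92.36 rad/s.
k = m·ω_n² = 37.5 × 92.36² = 37.5 × 8531 = 319900 N/m.

320000 N/m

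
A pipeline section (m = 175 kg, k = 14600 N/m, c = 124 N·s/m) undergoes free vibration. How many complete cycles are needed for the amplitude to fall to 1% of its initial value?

19 cycles

ζ = c/(2√(km)) = 124/(2√(14600 × 175)) = 124/3197 = 0.03879.
Logarithmic decrement δ = 2πζ/√(1 − ζ²) = 2π × 0.03879/√(1 − 0.00150) = 0.2439.
x_n/x₀ = e^(−nδ) ≤ 0.01; take ln: n ≥ ln(1/0.01)/δ = 4.605/0.2439 = 18.88.
So 19 complete cycles are required.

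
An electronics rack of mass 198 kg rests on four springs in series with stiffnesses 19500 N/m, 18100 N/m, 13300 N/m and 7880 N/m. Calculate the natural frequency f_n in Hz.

0.644 Hz

Series springs: 1/k_eq = 1/19500 + 1/18100 + 1/13300 + 1/7880 = 0.0003086, so k_eq = 3240 N/m.
ω_n = √(k_eq/m) = √(3240/198) = √16.36 = 4.045 rad/s.
f_n = ω_n/(2π) = 4.045/6.283 = 0.6438 Hz.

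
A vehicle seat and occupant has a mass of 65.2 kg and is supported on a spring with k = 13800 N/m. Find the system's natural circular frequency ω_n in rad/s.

ω_n = √(k/m) = √(13800/65.2) = √211.7 = 14.55 rad/s.

14.5 rad/s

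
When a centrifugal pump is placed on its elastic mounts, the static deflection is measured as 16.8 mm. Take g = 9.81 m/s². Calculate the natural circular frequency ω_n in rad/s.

ω_n = √(g/δ_st) = √(9.81/0.0168) = √583.9 = 24.16 rad/s.

24.2 rad/s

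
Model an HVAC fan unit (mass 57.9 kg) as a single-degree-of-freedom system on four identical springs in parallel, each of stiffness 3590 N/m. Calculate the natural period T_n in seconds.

Parallel springs add: k_eq = 4 × 3590 = 14360 N/m.
ω_n = √(k_eq/m) = √(14360/57.9) = √248.0 = 15.75 rad/s.
T_n = 2π/ω_n = 6.283/15.75 = 0.3990 s.

0.399 s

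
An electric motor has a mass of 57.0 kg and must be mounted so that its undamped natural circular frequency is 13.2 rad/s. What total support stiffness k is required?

9930 N/m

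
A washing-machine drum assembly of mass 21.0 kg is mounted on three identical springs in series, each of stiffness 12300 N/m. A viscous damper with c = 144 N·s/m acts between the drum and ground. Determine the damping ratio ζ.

0.245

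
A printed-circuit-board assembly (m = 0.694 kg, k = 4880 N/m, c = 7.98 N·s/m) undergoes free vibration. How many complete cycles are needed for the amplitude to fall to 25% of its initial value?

4 cycles

ζ = c/(2√(km)) = 7.98/(2√(4880 × 0.694)) = 7.98/116.4 = 0.06856.
Logarithmic decrement δ = 2πζ/√(1 − ζ²) = 2π × 0.06856/√(1 − 0.00470) = 0.4318.
x_n/x₀ = e^(−nδ) ≤ 0.25; take ln: n ≥ ln(1/0.25)/δ = 1.386/0.4318 = 3.210.
So 4 complete cycles are required.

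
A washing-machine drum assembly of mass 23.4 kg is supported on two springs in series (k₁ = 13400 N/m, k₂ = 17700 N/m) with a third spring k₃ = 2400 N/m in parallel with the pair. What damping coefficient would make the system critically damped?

969 N·s/m

Series pair: k_s = k₁k₂/(k₁+k₂) = (13400)(17700)/(13400 + 17700) = 7626 N/m. In parallel with k₃: k_eq = 7626 + 2400 = 10030 N/m.
c_c = 2√(k_eq·m) = 2√(10030 × 23.4) = 2 × 484.4 = 968.7 N·s/m.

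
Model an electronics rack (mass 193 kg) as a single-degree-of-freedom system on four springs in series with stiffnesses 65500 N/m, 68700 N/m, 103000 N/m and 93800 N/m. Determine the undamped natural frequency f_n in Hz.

Series springs: 1/k_eq = 1/65500 + 1/68700 + 1/103000 + 1/93800 = 5.019×10^-5, so k_eq = 19920 N/m.
ω_n = √(k_eq/m) = √(19920/193) = √103.2 = 10.16 rad/s.
f_n = ω_n/(2π) = 10.16/6.283 = 1.617 Hz.

1.62 Hz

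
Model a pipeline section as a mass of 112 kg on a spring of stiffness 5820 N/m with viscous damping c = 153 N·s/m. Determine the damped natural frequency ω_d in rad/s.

7.18 rad/s

ω_n = √(k/m) = √(5820/112) = 7.209 rad/s.
Critical damping c_c = 2√(k·m) = 2√(5820 × 112) = 1615 N·s/m, so ζ = c/c_c = 153/1615 = 0.09475.
ω_d = ω_n√(1 − ζ²) = 7.209 × √(1 − 0.00898) = 7.176 rad/s.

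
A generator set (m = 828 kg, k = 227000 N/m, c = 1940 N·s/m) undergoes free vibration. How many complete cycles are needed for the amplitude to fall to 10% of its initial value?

6 cycles

ζ = c/(2√(km)) = 1940/(2√(227000 × 828)) = 1940/27420 = 0.07075.
Logarithmic decrement δ = 2πζ/√(1 − ζ²) = 2π × 0.07075/√(1 − 0.00501) = 0.4457.
x_n/x₀ = e^(−nδ) ≤ 0.1; take ln: n ≥ ln(1/0.1)/δ = 2.303/0.4457 = 5.167.
So 6 complete cycles are required.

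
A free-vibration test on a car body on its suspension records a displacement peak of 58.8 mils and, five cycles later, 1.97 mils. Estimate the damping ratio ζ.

0.107

Logarithmic decrement δ = (1/n)·ln(x₀/x_n) = (1/5)·ln(58.8/1.97) = (1/5)·ln(29.85) = 0.6792.
ζ = δ/√(4π² + δ²) = 0.6792/√(39.48 + 0.461) = 0.6792/6.320 = 0.1075.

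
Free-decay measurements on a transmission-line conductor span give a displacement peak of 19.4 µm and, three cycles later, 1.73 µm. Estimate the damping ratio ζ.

Logarithmic decrement δ = (1/n)·ln(x₀/x_n) = (1/3)·ln(19.4/1.73) = (1/3)·ln(11.21) = 0.8057.
ζ = δ/√(4π² + δ²) = 0.8057/√(39.48 + 0.649) = 0.8057/6.335 = 0.1272.

0.127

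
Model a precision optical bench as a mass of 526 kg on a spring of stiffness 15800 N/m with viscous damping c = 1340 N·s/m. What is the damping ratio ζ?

0.232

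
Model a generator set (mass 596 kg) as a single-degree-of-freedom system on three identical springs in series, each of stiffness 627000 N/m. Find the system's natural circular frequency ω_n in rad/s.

Series springs: 1/k_eq = 3/627000, so k_eq = 627000/3 = 209000 N/m.
ω_n = √(k_eq/m) = √(209000/596) = √350.7 = 18.73 rad/s.

18.7 rad/s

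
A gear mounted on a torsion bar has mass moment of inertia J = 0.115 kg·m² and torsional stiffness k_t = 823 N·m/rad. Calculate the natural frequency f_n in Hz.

13.5 Hz

ω_n = √(k_t/J) = √(823/0.115) = √7157 = 84.60 rad/s.
f_n = ω_n/(2π) = 84.60/6.283 = 13.46 Hz.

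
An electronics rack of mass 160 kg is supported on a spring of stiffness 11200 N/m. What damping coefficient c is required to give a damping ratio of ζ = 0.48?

1290 N·s/m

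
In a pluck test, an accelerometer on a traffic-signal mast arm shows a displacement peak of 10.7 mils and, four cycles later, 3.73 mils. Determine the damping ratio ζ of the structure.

0.0419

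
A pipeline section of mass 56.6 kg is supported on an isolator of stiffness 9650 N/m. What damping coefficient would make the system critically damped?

1480 N·s/m

c_c = 2√(k·m) = 2√(9650 × 56.6) = 2 × 739.0 = 1478 N·s/m.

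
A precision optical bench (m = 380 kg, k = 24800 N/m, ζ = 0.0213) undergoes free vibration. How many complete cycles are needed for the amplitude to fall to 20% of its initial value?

13 cycles

Logarithmic decrement δ = 2πζ/√(1 − ζ²) = 2π × 0.02130/√(1 − 0.000454) = 0.1339.
x_n/x₀ = e^(−nδ) ≤ 0.2; take ln: n ≥ ln(1/0.2)/δ = 1.609/0.1339 = 12.02.
So 13 complete cycles are required.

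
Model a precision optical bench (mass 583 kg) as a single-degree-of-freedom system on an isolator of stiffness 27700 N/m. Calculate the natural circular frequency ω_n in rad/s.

6.89 rad/s

ω_n = √(k/m) = √(27700/583) = √47.51 = 6.893 rad/s.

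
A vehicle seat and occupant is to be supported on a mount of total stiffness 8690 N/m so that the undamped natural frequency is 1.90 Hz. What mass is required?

61.0 kg

ω_n = 2πf_n = 2π × 1.90 = 11.94 rad/s.
m = k/ω_n² = 8690/11.94² = 8690/142.5 = 60.98 kg.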